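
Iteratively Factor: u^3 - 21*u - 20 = (u - 5)*(u^2 + 5*u + 4) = (u - 5)*(u + 4)*(u + 1)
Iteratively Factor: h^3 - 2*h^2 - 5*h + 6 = (h - 1)*(h^2 - h - 6) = (h - 3)*(h - 1)*(h + 2)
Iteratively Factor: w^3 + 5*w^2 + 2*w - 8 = (w - 1)*(w^2 + 6*w + 8) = (w - 1)*(w + 4)*(w + 2)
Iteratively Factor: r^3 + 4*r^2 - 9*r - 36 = (r - 3)*(r^2 + 7*r + 12) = (r - 3)*(r + 4)*(r + 3)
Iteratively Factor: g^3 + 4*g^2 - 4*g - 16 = (g + 4)*(g^2 - 4) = (g + 2)*(g + 4)*(g - 2)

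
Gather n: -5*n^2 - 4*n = -5*n^2 - 4*n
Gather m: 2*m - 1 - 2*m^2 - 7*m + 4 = -2*m^2 - 5*m + 3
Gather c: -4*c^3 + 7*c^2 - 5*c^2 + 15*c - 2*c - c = -4*c^3 + 2*c^2 + 12*c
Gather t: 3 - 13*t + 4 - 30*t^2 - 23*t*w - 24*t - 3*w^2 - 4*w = -30*t^2 + t*(-23*w - 37) - 3*w^2 - 4*w + 7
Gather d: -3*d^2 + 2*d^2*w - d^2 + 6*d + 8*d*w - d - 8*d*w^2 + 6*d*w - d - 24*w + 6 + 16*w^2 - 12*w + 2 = d^2*(2*w - 4) + d*(-8*w^2 + 14*w + 4) + 16*w^2 - 36*w + 8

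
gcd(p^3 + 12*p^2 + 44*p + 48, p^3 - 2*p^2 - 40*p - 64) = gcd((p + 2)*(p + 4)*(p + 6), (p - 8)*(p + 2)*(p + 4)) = p^2 + 6*p + 8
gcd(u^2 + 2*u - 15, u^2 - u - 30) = u + 5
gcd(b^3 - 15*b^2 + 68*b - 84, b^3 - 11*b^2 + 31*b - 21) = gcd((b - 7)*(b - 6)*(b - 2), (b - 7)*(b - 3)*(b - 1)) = b - 7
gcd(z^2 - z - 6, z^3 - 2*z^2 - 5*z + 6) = z^2 - z - 6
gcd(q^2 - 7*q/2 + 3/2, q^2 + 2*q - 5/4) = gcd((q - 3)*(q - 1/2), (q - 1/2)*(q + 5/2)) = q - 1/2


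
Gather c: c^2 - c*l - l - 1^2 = c^2 - c*l - l - 1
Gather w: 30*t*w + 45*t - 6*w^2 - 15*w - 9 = 45*t - 6*w^2 + w*(30*t - 15) - 9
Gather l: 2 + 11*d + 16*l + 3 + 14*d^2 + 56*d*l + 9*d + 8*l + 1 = 14*d^2 + 20*d + l*(56*d + 24) + 6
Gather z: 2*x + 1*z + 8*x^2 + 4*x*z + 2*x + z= 8*x^2 + 4*x + z*(4*x + 2)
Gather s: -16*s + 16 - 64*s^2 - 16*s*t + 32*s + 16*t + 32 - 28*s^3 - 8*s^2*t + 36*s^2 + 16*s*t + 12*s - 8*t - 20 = -28*s^3 + s^2*(-8*t - 28) + 28*s + 8*t + 28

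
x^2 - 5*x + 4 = (x - 4)*(x - 1)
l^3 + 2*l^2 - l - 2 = (l - 1)*(l + 1)*(l + 2)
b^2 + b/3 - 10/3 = (b - 5/3)*(b + 2)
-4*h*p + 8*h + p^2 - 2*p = (-4*h + p)*(p - 2)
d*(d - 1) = d^2 - d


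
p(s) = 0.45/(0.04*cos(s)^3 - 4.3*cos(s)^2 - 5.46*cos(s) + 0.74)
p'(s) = 0.45*(0.12*sin(s)*cos(s)^2 - 8.6*sin(s)*cos(s) - 5.46*sin(s))/(0.04*cos(s)^3 - 4.3*cos(s)^2 - 5.46*cos(s) + 0.74)^2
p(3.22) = 0.24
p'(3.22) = -0.03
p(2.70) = 0.21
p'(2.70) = 0.10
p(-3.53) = 0.22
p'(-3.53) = 0.10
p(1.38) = -1.00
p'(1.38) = -15.48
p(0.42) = -0.06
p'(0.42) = -0.04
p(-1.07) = -0.16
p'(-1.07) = 0.46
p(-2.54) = 0.20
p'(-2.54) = -0.08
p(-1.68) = 0.35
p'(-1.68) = 1.23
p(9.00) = 0.21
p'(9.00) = 0.10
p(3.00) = 0.24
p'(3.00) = 0.06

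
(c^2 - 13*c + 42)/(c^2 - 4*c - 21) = (c - 6)/(c + 3)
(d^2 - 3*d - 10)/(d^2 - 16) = (d^2 - 3*d - 10)/(d^2 - 16)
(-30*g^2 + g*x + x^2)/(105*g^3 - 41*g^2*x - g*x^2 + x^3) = (6*g + x)/(-21*g^2 + 4*g*x + x^2)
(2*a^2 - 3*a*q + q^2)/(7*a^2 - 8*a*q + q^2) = (-2*a + q)/(-7*a + q)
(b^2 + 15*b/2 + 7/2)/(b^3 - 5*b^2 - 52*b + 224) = (b + 1/2)/(b^2 - 12*b + 32)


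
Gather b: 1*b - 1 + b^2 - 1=b^2 + b - 2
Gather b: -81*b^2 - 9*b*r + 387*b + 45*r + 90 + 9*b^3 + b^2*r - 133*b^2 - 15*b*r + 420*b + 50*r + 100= 9*b^3 + b^2*(r - 214) + b*(807 - 24*r) + 95*r + 190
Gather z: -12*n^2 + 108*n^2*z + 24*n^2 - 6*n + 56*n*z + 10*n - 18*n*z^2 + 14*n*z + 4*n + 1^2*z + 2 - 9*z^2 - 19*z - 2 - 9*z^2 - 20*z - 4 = 12*n^2 + 8*n + z^2*(-18*n - 18) + z*(108*n^2 + 70*n - 38) - 4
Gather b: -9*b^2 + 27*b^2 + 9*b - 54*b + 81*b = 18*b^2 + 36*b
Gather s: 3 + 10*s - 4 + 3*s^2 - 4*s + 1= 3*s^2 + 6*s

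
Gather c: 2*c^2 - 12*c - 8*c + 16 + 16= 2*c^2 - 20*c + 32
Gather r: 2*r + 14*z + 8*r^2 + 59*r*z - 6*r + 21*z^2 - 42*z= 8*r^2 + r*(59*z - 4) + 21*z^2 - 28*z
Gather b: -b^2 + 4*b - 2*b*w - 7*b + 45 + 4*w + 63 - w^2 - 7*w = -b^2 + b*(-2*w - 3) - w^2 - 3*w + 108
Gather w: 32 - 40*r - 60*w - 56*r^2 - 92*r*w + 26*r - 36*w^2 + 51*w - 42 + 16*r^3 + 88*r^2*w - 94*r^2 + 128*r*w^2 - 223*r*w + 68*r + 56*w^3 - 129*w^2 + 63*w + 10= 16*r^3 - 150*r^2 + 54*r + 56*w^3 + w^2*(128*r - 165) + w*(88*r^2 - 315*r + 54)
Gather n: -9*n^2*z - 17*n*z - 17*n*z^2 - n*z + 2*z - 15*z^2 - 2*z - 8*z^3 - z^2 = -9*n^2*z + n*(-17*z^2 - 18*z) - 8*z^3 - 16*z^2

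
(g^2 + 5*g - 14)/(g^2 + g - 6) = (g + 7)/(g + 3)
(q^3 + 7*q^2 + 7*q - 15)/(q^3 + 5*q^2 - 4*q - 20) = (q^2 + 2*q - 3)/(q^2 - 4)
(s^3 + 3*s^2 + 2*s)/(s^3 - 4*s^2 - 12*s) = (s + 1)/(s - 6)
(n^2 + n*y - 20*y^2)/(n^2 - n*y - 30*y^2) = (-n + 4*y)/(-n + 6*y)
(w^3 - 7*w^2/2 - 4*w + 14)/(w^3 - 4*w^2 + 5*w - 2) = (w^2 - 3*w/2 - 7)/(w^2 - 2*w + 1)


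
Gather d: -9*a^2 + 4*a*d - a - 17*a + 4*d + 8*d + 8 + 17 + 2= -9*a^2 - 18*a + d*(4*a + 12) + 27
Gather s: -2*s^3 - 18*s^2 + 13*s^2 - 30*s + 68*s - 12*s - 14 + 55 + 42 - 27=-2*s^3 - 5*s^2 + 26*s + 56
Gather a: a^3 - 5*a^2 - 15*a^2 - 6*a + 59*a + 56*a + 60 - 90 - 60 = a^3 - 20*a^2 + 109*a - 90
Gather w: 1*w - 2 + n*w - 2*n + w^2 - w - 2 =n*w - 2*n + w^2 - 4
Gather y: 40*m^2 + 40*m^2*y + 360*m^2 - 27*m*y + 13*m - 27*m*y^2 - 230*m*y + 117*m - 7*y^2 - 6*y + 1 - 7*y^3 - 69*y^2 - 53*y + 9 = 400*m^2 + 130*m - 7*y^3 + y^2*(-27*m - 76) + y*(40*m^2 - 257*m - 59) + 10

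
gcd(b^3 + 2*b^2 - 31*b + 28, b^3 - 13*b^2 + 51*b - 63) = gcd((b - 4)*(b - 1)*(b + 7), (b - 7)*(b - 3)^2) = 1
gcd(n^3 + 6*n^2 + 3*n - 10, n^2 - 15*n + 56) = 1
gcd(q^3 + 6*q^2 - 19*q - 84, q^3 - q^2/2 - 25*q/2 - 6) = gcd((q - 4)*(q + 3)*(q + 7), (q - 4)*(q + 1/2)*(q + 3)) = q^2 - q - 12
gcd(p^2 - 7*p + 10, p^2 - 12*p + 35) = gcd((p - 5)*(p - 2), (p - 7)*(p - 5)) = p - 5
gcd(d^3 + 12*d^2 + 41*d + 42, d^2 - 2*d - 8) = d + 2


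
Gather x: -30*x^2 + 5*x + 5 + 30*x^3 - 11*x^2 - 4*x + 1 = 30*x^3 - 41*x^2 + x + 6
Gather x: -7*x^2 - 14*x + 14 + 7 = -7*x^2 - 14*x + 21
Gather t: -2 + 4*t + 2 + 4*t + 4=8*t + 4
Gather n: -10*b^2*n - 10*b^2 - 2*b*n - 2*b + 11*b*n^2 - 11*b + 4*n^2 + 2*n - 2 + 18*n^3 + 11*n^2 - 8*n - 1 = -10*b^2 - 13*b + 18*n^3 + n^2*(11*b + 15) + n*(-10*b^2 - 2*b - 6) - 3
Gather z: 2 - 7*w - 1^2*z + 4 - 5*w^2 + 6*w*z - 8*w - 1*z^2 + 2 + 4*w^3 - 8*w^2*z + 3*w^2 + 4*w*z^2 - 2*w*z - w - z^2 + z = 4*w^3 - 2*w^2 - 16*w + z^2*(4*w - 2) + z*(-8*w^2 + 4*w) + 8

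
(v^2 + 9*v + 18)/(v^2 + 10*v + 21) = (v + 6)/(v + 7)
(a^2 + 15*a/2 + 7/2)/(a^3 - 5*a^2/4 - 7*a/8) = 4*(a + 7)/(a*(4*a - 7))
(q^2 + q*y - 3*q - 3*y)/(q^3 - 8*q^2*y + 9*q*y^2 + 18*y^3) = (q - 3)/(q^2 - 9*q*y + 18*y^2)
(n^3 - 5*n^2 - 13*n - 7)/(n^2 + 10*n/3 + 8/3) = 3*(n^3 - 5*n^2 - 13*n - 7)/(3*n^2 + 10*n + 8)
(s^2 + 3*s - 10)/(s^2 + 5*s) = (s - 2)/s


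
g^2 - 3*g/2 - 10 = (g - 4)*(g + 5/2)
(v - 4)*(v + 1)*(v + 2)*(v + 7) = v^4 + 6*v^3 - 17*v^2 - 78*v - 56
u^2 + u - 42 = (u - 6)*(u + 7)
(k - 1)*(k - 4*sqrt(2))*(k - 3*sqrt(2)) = k^3 - 7*sqrt(2)*k^2 - k^2 + 7*sqrt(2)*k + 24*k - 24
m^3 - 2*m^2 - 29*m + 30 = (m - 6)*(m - 1)*(m + 5)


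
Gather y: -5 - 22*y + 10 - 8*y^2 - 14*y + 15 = -8*y^2 - 36*y + 20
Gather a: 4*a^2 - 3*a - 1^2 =4*a^2 - 3*a - 1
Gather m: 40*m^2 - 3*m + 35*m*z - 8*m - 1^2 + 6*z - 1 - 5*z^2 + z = 40*m^2 + m*(35*z - 11) - 5*z^2 + 7*z - 2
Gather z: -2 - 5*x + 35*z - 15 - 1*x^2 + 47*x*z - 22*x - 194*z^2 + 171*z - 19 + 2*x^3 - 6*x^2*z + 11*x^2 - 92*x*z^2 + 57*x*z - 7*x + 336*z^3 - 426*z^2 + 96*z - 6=2*x^3 + 10*x^2 - 34*x + 336*z^3 + z^2*(-92*x - 620) + z*(-6*x^2 + 104*x + 302) - 42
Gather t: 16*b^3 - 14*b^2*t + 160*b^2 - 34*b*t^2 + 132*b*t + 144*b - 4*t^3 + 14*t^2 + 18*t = 16*b^3 + 160*b^2 + 144*b - 4*t^3 + t^2*(14 - 34*b) + t*(-14*b^2 + 132*b + 18)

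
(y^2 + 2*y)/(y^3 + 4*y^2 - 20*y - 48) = y/(y^2 + 2*y - 24)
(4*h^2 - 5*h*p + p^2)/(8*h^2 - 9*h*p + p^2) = (-4*h + p)/(-8*h + p)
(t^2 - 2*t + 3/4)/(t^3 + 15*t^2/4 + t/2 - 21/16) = 4*(2*t - 3)/(8*t^2 + 34*t + 21)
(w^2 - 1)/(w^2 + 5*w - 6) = (w + 1)/(w + 6)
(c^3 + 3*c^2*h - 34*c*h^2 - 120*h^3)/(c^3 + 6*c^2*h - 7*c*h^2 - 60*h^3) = (c - 6*h)/(c - 3*h)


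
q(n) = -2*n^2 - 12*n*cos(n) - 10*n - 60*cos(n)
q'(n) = 12*n*sin(n) - 4*n + 60*sin(n) - 12*cos(n) - 10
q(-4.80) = 1.71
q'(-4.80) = 10.54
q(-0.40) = -47.16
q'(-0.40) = -40.95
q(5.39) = -190.17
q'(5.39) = -136.22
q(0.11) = -62.07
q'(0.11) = -15.64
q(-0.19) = -54.85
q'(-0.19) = -31.92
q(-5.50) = -1.25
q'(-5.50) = -0.74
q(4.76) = -98.49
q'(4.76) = -146.60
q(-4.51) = 5.60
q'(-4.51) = 16.21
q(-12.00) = -97.12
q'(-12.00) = -17.20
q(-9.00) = -115.73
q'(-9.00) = 56.72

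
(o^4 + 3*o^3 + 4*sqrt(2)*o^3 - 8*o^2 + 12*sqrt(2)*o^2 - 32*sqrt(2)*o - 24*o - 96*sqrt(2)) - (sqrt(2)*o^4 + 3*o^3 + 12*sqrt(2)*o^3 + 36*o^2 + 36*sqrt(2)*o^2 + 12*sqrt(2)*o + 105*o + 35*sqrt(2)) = -sqrt(2)*o^4 + o^4 - 8*sqrt(2)*o^3 - 44*o^2 - 24*sqrt(2)*o^2 - 129*o - 44*sqrt(2)*o - 131*sqrt(2)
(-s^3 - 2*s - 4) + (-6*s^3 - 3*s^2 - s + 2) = -7*s^3 - 3*s^2 - 3*s - 2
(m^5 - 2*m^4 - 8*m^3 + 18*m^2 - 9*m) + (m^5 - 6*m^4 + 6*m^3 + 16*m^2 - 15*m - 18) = 2*m^5 - 8*m^4 - 2*m^3 + 34*m^2 - 24*m - 18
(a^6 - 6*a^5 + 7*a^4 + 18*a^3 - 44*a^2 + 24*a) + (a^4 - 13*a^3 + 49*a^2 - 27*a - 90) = a^6 - 6*a^5 + 8*a^4 + 5*a^3 + 5*a^2 - 3*a - 90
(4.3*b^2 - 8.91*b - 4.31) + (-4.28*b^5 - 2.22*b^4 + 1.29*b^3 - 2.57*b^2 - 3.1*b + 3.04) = -4.28*b^5 - 2.22*b^4 + 1.29*b^3 + 1.73*b^2 - 12.01*b - 1.27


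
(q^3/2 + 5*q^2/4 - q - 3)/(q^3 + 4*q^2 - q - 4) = (q^3/2 + 5*q^2/4 - q - 3)/(q^3 + 4*q^2 - q - 4)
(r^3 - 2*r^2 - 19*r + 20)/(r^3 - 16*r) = (r^2 - 6*r + 5)/(r*(r - 4))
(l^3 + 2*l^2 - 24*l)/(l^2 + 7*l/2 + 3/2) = 2*l*(l^2 + 2*l - 24)/(2*l^2 + 7*l + 3)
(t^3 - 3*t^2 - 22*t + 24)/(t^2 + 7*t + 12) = (t^2 - 7*t + 6)/(t + 3)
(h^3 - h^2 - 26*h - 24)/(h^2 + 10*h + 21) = (h^3 - h^2 - 26*h - 24)/(h^2 + 10*h + 21)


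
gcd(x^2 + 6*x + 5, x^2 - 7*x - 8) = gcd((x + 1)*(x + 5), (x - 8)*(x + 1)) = x + 1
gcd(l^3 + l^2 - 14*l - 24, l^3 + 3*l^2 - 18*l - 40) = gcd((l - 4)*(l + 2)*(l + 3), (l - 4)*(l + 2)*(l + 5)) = l^2 - 2*l - 8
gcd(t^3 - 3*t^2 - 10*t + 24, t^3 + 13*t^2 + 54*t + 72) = t + 3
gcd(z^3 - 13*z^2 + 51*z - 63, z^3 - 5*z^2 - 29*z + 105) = z^2 - 10*z + 21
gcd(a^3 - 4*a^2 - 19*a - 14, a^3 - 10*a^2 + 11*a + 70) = a^2 - 5*a - 14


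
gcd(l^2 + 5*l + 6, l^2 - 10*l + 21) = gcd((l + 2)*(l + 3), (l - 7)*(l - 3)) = 1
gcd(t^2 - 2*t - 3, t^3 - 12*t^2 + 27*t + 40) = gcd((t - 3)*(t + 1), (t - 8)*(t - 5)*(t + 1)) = t + 1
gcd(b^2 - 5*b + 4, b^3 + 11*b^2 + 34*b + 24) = 1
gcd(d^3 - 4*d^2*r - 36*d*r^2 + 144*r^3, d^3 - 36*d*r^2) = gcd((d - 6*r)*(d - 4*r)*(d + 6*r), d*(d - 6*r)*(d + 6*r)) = -d^2 + 36*r^2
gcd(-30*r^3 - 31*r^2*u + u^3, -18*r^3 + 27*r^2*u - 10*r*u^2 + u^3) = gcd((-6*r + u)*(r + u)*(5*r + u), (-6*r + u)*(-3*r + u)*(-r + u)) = 6*r - u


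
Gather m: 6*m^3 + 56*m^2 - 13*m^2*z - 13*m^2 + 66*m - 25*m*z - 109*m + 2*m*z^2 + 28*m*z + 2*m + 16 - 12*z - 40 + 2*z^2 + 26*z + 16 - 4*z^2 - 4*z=6*m^3 + m^2*(43 - 13*z) + m*(2*z^2 + 3*z - 41) - 2*z^2 + 10*z - 8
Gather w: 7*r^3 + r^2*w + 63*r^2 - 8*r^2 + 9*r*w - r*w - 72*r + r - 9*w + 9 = 7*r^3 + 55*r^2 - 71*r + w*(r^2 + 8*r - 9) + 9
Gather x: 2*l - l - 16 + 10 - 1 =l - 7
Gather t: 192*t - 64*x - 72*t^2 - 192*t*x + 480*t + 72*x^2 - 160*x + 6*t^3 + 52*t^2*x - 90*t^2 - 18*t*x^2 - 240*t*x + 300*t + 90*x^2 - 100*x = 6*t^3 + t^2*(52*x - 162) + t*(-18*x^2 - 432*x + 972) + 162*x^2 - 324*x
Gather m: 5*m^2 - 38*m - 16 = 5*m^2 - 38*m - 16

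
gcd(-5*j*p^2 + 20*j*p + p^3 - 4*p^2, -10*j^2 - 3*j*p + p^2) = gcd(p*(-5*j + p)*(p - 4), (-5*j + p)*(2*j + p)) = -5*j + p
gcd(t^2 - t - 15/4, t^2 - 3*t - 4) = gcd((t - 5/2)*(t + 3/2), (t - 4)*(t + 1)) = 1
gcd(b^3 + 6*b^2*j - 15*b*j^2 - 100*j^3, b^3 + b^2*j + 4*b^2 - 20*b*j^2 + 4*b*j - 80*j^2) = b^2 + b*j - 20*j^2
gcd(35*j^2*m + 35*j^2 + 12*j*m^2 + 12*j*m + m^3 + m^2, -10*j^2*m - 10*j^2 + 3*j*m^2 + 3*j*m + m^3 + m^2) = 5*j*m + 5*j + m^2 + m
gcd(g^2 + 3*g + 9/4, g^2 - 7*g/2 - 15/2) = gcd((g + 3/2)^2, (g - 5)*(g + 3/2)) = g + 3/2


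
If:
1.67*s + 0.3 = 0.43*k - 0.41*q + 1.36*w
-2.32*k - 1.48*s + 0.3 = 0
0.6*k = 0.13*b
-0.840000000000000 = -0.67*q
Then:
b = 1.74531297102797 - 2.05946753432787*w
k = 0.378151143722727 - 0.446217965771038*w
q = 1.25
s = 0.699476811208655*w - 0.390074765835626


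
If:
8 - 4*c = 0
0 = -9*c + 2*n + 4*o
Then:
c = 2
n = 9 - 2*o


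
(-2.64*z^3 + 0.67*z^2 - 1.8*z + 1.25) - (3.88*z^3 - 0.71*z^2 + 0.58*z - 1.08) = -6.52*z^3 + 1.38*z^2 - 2.38*z + 2.33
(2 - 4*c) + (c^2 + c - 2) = c^2 - 3*c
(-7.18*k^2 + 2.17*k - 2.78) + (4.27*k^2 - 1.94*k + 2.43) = -2.91*k^2 + 0.23*k - 0.35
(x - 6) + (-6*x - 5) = -5*x - 11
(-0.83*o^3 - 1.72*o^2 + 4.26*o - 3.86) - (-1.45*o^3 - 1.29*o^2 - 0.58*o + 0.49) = 0.62*o^3 - 0.43*o^2 + 4.84*o - 4.35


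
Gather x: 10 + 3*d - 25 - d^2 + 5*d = -d^2 + 8*d - 15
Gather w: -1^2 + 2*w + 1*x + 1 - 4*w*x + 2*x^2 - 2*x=w*(2 - 4*x) + 2*x^2 - x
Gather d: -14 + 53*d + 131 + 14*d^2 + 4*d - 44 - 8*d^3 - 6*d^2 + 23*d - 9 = -8*d^3 + 8*d^2 + 80*d + 64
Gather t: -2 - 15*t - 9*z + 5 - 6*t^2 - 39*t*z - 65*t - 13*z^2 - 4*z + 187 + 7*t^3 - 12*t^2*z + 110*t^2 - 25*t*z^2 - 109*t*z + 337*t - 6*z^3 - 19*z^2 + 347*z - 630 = 7*t^3 + t^2*(104 - 12*z) + t*(-25*z^2 - 148*z + 257) - 6*z^3 - 32*z^2 + 334*z - 440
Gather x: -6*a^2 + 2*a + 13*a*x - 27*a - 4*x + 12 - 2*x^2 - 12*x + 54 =-6*a^2 - 25*a - 2*x^2 + x*(13*a - 16) + 66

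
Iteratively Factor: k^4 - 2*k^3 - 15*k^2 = (k - 5)*(k^3 + 3*k^2) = k*(k - 5)*(k^2 + 3*k) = k*(k - 5)*(k + 3)*(k)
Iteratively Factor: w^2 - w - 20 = (w - 5)*(w + 4)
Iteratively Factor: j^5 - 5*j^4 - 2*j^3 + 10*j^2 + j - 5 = (j - 1)*(j^4 - 4*j^3 - 6*j^2 + 4*j + 5) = (j - 5)*(j - 1)*(j^3 + j^2 - j - 1) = (j - 5)*(j - 1)^2*(j^2 + 2*j + 1) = (j - 5)*(j - 1)^2*(j + 1)*(j + 1)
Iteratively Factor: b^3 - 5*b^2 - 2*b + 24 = (b + 2)*(b^2 - 7*b + 12) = (b - 3)*(b + 2)*(b - 4)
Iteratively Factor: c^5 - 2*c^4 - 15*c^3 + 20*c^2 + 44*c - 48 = (c + 3)*(c^4 - 5*c^3 + 20*c - 16) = (c + 2)*(c + 3)*(c^3 - 7*c^2 + 14*c - 8) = (c - 4)*(c + 2)*(c + 3)*(c^2 - 3*c + 2) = (c - 4)*(c - 2)*(c + 2)*(c + 3)*(c - 1)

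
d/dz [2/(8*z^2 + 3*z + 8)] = 2*(-16*z - 3)/(8*z^2 + 3*z + 8)^2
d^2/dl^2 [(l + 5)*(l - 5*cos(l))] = (5*l + 25)*cos(l) + 10*sin(l) + 2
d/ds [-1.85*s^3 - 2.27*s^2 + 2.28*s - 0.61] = -5.55*s^2 - 4.54*s + 2.28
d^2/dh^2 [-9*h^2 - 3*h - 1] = -18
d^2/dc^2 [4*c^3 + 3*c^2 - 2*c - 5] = 24*c + 6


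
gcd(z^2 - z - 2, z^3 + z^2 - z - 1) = z + 1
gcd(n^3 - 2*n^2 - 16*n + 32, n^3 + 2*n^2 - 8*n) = n^2 + 2*n - 8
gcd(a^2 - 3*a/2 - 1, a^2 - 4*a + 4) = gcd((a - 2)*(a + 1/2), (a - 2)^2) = a - 2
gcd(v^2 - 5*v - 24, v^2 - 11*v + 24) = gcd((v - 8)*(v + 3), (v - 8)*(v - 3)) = v - 8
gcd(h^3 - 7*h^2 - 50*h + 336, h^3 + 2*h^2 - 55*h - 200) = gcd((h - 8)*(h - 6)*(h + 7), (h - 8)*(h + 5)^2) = h - 8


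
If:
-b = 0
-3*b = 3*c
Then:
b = 0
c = 0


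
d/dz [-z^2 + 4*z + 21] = 4 - 2*z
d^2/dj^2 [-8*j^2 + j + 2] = -16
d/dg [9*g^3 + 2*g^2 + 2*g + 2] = 27*g^2 + 4*g + 2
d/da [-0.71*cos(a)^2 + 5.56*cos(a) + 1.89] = (1.42*cos(a) - 5.56)*sin(a)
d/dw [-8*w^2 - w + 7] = -16*w - 1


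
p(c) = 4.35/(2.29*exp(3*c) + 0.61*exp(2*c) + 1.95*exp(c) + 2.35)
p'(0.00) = -0.84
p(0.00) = 0.60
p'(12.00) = 0.00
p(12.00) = 0.00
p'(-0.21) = -0.85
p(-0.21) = 0.78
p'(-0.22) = -0.85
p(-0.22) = 0.79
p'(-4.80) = -0.01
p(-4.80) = 1.84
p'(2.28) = -0.01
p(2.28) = 0.00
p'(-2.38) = -0.13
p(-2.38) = 1.71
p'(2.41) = -0.00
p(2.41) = 0.00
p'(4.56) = -0.00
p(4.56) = 0.00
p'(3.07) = -0.00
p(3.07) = 0.00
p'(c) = 4.35*(-6.87*exp(3*c) - 1.22*exp(2*c) - 1.95*exp(c))/(2.29*exp(3*c) + 0.61*exp(2*c) + 1.95*exp(c) + 2.35)^2 = (-29.8845*exp(2*c) - 5.307*exp(c) - 8.4825)*exp(c)/(2.29*exp(3*c) + 0.61*exp(2*c) + 1.95*exp(c) + 2.35)^2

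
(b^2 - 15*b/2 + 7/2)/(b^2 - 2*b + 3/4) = 2*(b - 7)/(2*b - 3)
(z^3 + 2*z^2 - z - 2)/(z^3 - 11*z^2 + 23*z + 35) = (z^2 + z - 2)/(z^2 - 12*z + 35)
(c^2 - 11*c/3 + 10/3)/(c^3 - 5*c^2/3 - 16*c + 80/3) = (c - 2)/(c^2 - 16)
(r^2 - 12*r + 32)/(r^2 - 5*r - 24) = (r - 4)/(r + 3)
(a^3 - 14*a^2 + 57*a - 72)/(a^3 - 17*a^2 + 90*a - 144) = (a - 3)/(a - 6)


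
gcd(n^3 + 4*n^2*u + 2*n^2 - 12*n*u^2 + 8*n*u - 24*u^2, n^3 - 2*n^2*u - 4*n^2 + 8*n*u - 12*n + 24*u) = -n^2 + 2*n*u - 2*n + 4*u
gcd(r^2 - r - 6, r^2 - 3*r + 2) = 1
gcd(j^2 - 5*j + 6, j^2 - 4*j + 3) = j - 3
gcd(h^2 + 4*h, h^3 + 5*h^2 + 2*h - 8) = h + 4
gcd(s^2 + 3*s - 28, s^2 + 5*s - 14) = s + 7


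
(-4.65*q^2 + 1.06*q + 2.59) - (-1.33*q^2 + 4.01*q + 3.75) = -3.32*q^2 - 2.95*q - 1.16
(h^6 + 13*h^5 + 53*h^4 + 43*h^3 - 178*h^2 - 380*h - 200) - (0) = h^6 + 13*h^5 + 53*h^4 + 43*h^3 - 178*h^2 - 380*h - 200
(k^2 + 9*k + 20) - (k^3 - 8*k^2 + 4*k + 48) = -k^3 + 9*k^2 + 5*k - 28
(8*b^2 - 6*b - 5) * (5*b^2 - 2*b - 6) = 40*b^4 - 46*b^3 - 61*b^2 + 46*b + 30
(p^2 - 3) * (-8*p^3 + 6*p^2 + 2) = -8*p^5 + 6*p^4 + 24*p^3 - 16*p^2 - 6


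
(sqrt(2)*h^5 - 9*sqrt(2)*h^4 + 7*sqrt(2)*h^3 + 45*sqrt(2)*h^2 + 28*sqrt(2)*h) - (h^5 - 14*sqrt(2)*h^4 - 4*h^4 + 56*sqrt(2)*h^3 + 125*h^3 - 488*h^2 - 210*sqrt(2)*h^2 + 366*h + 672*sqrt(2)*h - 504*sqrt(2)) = -h^5 + sqrt(2)*h^5 + 4*h^4 + 5*sqrt(2)*h^4 - 125*h^3 - 49*sqrt(2)*h^3 + 255*sqrt(2)*h^2 + 488*h^2 - 644*sqrt(2)*h - 366*h + 504*sqrt(2)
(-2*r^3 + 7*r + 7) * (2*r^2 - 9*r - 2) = -4*r^5 + 18*r^4 + 18*r^3 - 49*r^2 - 77*r - 14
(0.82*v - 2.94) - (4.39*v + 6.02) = -3.57*v - 8.96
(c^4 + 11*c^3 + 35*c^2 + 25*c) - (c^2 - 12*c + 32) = c^4 + 11*c^3 + 34*c^2 + 37*c - 32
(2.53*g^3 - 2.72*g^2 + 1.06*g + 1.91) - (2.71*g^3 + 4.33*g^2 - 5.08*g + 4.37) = -0.18*g^3 - 7.05*g^2 + 6.14*g - 2.46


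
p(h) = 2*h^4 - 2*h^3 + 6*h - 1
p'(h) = 8*h^3 - 6*h^2 + 6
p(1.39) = 9.43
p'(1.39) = 15.89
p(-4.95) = 1412.62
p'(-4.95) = -1111.31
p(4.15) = 474.18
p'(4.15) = 474.45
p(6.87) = 3846.83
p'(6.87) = 2316.76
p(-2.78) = 144.75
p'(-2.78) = -212.25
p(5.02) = 1046.23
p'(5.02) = 866.85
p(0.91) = 4.32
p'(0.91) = 7.06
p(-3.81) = 508.19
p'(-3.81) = -523.55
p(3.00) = 125.00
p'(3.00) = 168.00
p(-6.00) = 2987.00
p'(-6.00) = -1938.00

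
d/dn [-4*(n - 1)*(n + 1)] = -8*n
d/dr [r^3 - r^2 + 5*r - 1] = 3*r^2 - 2*r + 5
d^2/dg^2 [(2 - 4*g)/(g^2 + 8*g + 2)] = 4*(-4*(g + 4)^2*(2*g - 1) + 3*(2*g + 5)*(g^2 + 8*g + 2))/(g^2 + 8*g + 2)^3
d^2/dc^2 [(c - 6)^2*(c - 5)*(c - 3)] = 12*c^2 - 120*c + 294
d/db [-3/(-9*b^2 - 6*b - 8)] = 18*(-3*b - 1)/(9*b^2 + 6*b + 8)^2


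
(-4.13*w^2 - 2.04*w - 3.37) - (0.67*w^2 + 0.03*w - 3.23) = -4.8*w^2 - 2.07*w - 0.14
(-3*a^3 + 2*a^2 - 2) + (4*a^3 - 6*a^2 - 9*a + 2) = a^3 - 4*a^2 - 9*a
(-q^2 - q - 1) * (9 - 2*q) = 2*q^3 - 7*q^2 - 7*q - 9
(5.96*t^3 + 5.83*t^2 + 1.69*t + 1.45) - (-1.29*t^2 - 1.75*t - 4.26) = 5.96*t^3 + 7.12*t^2 + 3.44*t + 5.71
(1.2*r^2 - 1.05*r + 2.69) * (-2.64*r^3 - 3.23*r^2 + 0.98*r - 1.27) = -3.168*r^5 - 1.104*r^4 - 2.5341*r^3 - 11.2417*r^2 + 3.9697*r - 3.4163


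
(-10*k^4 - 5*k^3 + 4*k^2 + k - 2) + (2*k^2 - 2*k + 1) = -10*k^4 - 5*k^3 + 6*k^2 - k - 1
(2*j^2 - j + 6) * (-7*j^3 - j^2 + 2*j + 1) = -14*j^5 + 5*j^4 - 37*j^3 - 6*j^2 + 11*j + 6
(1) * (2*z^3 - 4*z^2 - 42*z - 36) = 2*z^3 - 4*z^2 - 42*z - 36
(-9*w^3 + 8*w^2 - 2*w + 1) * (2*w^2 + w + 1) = -18*w^5 + 7*w^4 - 5*w^3 + 8*w^2 - w + 1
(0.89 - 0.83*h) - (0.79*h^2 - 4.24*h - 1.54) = -0.79*h^2 + 3.41*h + 2.43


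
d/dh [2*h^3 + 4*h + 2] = 6*h^2 + 4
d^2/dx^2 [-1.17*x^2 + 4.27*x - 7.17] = -2.34000000000000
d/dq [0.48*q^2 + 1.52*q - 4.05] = 0.96*q + 1.52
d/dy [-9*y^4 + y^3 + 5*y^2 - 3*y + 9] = -36*y^3 + 3*y^2 + 10*y - 3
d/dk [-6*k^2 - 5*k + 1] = -12*k - 5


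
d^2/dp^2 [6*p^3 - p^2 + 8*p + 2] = 36*p - 2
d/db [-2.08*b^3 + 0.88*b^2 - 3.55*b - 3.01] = -6.24*b^2 + 1.76*b - 3.55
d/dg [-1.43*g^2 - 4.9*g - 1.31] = -2.86*g - 4.9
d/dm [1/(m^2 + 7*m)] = (-2*m - 7)/(m^2*(m + 7)^2)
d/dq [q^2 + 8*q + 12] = 2*q + 8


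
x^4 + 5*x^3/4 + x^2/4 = x^2*(x + 1/4)*(x + 1)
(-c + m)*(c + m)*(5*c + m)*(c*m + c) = -5*c^4*m - 5*c^4 - c^3*m^2 - c^3*m + 5*c^2*m^3 + 5*c^2*m^2 + c*m^4 + c*m^3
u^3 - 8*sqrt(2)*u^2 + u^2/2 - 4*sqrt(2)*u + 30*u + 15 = (u + 1/2)*(u - 5*sqrt(2))*(u - 3*sqrt(2))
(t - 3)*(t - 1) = t^2 - 4*t + 3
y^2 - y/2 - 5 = (y - 5/2)*(y + 2)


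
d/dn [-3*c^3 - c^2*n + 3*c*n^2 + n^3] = -c^2 + 6*c*n + 3*n^2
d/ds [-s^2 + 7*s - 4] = 7 - 2*s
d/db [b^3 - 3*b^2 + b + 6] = 3*b^2 - 6*b + 1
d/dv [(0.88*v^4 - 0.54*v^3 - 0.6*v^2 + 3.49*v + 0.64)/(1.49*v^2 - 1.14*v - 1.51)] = (2.6224*v^5 - 3.8142*v^4 - 4.084*v^3 - 2.0699*v^2 - 0.0952000000000002*v - 4.5403)/(2.2201*v^4 - 3.3972*v^3 - 3.2002*v^2 + 3.4428*v + 2.2801)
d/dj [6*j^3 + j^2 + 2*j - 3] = 18*j^2 + 2*j + 2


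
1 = 1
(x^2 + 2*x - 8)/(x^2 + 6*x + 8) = (x - 2)/(x + 2)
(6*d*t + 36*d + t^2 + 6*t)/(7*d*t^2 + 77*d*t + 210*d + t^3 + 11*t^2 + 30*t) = (6*d + t)/(7*d*t + 35*d + t^2 + 5*t)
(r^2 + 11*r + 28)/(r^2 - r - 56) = (r + 4)/(r - 8)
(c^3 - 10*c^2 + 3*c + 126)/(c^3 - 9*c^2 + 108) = (c - 7)/(c - 6)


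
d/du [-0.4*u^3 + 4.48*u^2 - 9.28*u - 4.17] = -1.2*u^2 + 8.96*u - 9.28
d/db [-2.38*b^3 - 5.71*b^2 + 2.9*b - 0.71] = -7.14*b^2 - 11.42*b + 2.9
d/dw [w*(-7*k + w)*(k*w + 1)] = -14*k^2*w + 3*k*w^2 - 7*k + 2*w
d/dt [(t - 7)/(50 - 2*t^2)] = (-t^2 + 2*t*(t - 7) + 25)/(2*(t^2 - 25)^2)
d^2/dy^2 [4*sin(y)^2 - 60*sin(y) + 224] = 60*sin(y) + 8*cos(2*y)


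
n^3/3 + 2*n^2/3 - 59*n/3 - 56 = (n/3 + 1)*(n - 8)*(n + 7)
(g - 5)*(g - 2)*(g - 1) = g^3 - 8*g^2 + 17*g - 10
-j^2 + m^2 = (-j + m)*(j + m)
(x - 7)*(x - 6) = x^2 - 13*x + 42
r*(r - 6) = r^2 - 6*r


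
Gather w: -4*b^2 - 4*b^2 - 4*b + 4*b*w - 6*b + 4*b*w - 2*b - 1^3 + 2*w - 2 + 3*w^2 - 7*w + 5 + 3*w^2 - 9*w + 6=-8*b^2 - 12*b + 6*w^2 + w*(8*b - 14) + 8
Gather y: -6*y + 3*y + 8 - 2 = 6 - 3*y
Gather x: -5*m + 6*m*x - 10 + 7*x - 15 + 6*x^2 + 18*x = -5*m + 6*x^2 + x*(6*m + 25) - 25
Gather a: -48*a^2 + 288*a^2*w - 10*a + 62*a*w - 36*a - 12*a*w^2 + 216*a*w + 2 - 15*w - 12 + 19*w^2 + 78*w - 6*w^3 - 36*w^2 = a^2*(288*w - 48) + a*(-12*w^2 + 278*w - 46) - 6*w^3 - 17*w^2 + 63*w - 10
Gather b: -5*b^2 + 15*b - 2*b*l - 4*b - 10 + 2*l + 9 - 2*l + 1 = -5*b^2 + b*(11 - 2*l)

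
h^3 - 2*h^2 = h^2*(h - 2)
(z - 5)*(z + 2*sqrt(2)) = z^2 - 5*z + 2*sqrt(2)*z - 10*sqrt(2)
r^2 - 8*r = r*(r - 8)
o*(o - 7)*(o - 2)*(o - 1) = o^4 - 10*o^3 + 23*o^2 - 14*o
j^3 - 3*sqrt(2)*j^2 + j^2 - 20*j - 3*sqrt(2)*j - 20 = (j + 1)*(j - 5*sqrt(2))*(j + 2*sqrt(2))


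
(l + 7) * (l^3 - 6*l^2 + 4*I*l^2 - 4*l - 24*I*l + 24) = l^4 + l^3 + 4*I*l^3 - 46*l^2 + 4*I*l^2 - 4*l - 168*I*l + 168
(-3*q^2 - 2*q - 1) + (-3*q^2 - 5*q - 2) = -6*q^2 - 7*q - 3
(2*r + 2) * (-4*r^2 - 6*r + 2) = -8*r^3 - 20*r^2 - 8*r + 4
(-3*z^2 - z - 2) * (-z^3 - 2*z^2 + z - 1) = 3*z^5 + 7*z^4 + z^3 + 6*z^2 - z + 2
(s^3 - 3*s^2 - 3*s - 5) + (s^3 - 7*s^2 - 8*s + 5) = 2*s^3 - 10*s^2 - 11*s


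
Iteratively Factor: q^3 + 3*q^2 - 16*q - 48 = (q + 4)*(q^2 - q - 12) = (q - 4)*(q + 4)*(q + 3)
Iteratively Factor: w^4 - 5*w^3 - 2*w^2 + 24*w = (w - 4)*(w^3 - w^2 - 6*w) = (w - 4)*(w - 3)*(w^2 + 2*w) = w*(w - 4)*(w - 3)*(w + 2)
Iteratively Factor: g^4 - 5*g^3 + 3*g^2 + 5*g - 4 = (g - 1)*(g^3 - 4*g^2 - g + 4) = (g - 1)^2*(g^2 - 3*g - 4) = (g - 1)^2*(g + 1)*(g - 4)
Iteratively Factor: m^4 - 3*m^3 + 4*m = (m - 2)*(m^3 - m^2 - 2*m) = (m - 2)^2*(m^2 + m) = m*(m - 2)^2*(m + 1)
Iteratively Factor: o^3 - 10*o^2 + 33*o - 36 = (o - 3)*(o^2 - 7*o + 12) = (o - 4)*(o - 3)*(o - 3)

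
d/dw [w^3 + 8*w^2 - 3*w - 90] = 3*w^2 + 16*w - 3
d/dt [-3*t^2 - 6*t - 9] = -6*t - 6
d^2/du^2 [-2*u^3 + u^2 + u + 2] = 2 - 12*u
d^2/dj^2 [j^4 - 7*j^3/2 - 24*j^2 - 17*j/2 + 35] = 12*j^2 - 21*j - 48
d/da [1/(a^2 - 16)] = -2*a/(a^2 - 16)^2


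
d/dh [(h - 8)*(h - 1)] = 2*h - 9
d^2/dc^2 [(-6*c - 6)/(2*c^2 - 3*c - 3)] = 12*((c + 1)*(4*c - 3)^2 + (6*c - 1)*(-2*c^2 + 3*c + 3))/(-2*c^2 + 3*c + 3)^3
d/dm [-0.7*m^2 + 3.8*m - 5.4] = 3.8 - 1.4*m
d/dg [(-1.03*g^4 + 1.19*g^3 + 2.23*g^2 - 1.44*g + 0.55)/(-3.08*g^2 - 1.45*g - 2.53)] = (6.3448*g^5 + 0.815300000000001*g^4 + 6.9726*g^3 - 16.7008*g^2 - 7.8958*g + 4.4407)/(9.4864*g^4 + 8.932*g^3 + 17.6873*g^2 + 7.337*g + 6.4009)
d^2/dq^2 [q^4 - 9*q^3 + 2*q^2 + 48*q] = 12*q^2 - 54*q + 4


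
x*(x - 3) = x^2 - 3*x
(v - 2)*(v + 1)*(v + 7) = v^3 + 6*v^2 - 9*v - 14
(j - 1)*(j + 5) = j^2 + 4*j - 5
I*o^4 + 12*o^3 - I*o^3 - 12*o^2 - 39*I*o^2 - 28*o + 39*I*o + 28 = (o - 7*I)*(o - 4*I)*(o - I)*(I*o - I)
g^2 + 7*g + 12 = (g + 3)*(g + 4)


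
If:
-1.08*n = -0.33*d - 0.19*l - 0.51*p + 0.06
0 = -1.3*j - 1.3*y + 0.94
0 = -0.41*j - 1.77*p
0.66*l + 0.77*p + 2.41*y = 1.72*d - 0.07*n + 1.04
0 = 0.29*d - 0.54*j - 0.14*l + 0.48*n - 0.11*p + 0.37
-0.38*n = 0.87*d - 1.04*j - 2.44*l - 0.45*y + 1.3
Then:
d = -0.18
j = 0.44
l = 0.21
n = -0.12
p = -0.10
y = 0.28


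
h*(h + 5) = h^2 + 5*h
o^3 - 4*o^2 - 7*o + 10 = (o - 5)*(o - 1)*(o + 2)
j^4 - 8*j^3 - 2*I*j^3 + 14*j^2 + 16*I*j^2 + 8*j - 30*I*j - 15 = (j - 5)*(j - 3)*(j - I)^2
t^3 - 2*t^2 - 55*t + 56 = (t - 8)*(t - 1)*(t + 7)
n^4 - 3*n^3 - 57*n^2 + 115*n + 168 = (n - 8)*(n - 3)*(n + 1)*(n + 7)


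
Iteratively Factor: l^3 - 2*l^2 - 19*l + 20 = (l - 1)*(l^2 - l - 20) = (l - 5)*(l - 1)*(l + 4)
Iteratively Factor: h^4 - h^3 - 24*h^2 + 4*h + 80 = (h + 2)*(h^3 - 3*h^2 - 18*h + 40) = (h + 2)*(h + 4)*(h^2 - 7*h + 10) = (h - 5)*(h + 2)*(h + 4)*(h - 2)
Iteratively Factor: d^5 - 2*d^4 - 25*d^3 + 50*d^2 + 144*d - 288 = (d + 3)*(d^4 - 5*d^3 - 10*d^2 + 80*d - 96) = (d + 3)*(d + 4)*(d^3 - 9*d^2 + 26*d - 24) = (d - 2)*(d + 3)*(d + 4)*(d^2 - 7*d + 12) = (d - 4)*(d - 2)*(d + 3)*(d + 4)*(d - 3)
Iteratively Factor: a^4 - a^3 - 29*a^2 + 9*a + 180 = (a + 4)*(a^3 - 5*a^2 - 9*a + 45) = (a - 3)*(a + 4)*(a^2 - 2*a - 15) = (a - 3)*(a + 3)*(a + 4)*(a - 5)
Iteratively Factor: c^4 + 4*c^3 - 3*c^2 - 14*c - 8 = (c + 1)*(c^3 + 3*c^2 - 6*c - 8) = (c - 2)*(c + 1)*(c^2 + 5*c + 4) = (c - 2)*(c + 1)*(c + 4)*(c + 1)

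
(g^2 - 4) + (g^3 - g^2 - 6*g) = g^3 - 6*g - 4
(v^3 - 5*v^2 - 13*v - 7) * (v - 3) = v^4 - 8*v^3 + 2*v^2 + 32*v + 21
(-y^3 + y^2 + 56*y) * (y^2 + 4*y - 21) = -y^5 - 3*y^4 + 81*y^3 + 203*y^2 - 1176*y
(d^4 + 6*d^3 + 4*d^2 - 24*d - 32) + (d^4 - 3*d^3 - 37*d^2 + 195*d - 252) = 2*d^4 + 3*d^3 - 33*d^2 + 171*d - 284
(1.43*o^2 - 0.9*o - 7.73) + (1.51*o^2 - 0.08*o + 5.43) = 2.94*o^2 - 0.98*o - 2.3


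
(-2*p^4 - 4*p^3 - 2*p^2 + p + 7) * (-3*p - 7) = 6*p^5 + 26*p^4 + 34*p^3 + 11*p^2 - 28*p - 49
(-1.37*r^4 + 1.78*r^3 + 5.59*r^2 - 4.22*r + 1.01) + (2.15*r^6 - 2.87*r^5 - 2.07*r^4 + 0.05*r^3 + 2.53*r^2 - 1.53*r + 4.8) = 2.15*r^6 - 2.87*r^5 - 3.44*r^4 + 1.83*r^3 + 8.12*r^2 - 5.75*r + 5.81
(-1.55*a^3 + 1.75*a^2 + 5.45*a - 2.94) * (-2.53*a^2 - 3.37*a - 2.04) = 3.9215*a^5 + 0.796000000000001*a^4 - 16.524*a^3 - 14.4983*a^2 - 1.2102*a + 5.9976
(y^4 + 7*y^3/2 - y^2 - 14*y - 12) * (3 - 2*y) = -2*y^5 - 4*y^4 + 25*y^3/2 + 25*y^2 - 18*y - 36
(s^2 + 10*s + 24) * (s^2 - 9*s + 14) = s^4 + s^3 - 52*s^2 - 76*s + 336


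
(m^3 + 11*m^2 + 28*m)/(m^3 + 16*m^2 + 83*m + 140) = m/(m + 5)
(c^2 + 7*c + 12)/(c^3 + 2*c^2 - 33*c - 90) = (c + 4)/(c^2 - c - 30)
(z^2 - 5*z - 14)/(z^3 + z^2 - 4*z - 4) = (z - 7)/(z^2 - z - 2)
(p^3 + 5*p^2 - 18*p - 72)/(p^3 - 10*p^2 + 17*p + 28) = (p^2 + 9*p + 18)/(p^2 - 6*p - 7)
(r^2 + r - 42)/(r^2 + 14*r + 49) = (r - 6)/(r + 7)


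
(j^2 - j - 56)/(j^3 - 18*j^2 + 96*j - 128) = (j + 7)/(j^2 - 10*j + 16)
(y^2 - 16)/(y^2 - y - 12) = (y + 4)/(y + 3)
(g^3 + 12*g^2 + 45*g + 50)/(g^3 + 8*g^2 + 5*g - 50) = (g + 2)/(g - 2)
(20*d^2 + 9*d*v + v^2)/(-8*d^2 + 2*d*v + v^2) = (5*d + v)/(-2*d + v)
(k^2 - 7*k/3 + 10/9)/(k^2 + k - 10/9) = (3*k - 5)/(3*k + 5)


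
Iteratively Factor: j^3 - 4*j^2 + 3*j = (j - 1)*(j^2 - 3*j) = (j - 3)*(j - 1)*(j)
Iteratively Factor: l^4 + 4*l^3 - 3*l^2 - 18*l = (l + 3)*(l^3 + l^2 - 6*l) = (l - 2)*(l + 3)*(l^2 + 3*l) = l*(l - 2)*(l + 3)*(l + 3)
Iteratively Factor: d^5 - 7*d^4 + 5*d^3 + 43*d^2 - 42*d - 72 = (d + 2)*(d^4 - 9*d^3 + 23*d^2 - 3*d - 36) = (d - 3)*(d + 2)*(d^3 - 6*d^2 + 5*d + 12) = (d - 3)^2*(d + 2)*(d^2 - 3*d - 4) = (d - 3)^2*(d + 1)*(d + 2)*(d - 4)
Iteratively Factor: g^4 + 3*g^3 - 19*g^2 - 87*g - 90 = (g + 2)*(g^3 + g^2 - 21*g - 45) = (g - 5)*(g + 2)*(g^2 + 6*g + 9) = (g - 5)*(g + 2)*(g + 3)*(g + 3)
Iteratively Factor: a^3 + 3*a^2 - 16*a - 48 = (a + 3)*(a^2 - 16) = (a - 4)*(a + 3)*(a + 4)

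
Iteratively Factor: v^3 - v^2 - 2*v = (v + 1)*(v^2 - 2*v) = v*(v + 1)*(v - 2)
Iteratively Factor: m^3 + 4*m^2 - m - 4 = (m + 1)*(m^2 + 3*m - 4) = (m - 1)*(m + 1)*(m + 4)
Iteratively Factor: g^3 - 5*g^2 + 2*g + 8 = (g - 2)*(g^2 - 3*g - 4) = (g - 4)*(g - 2)*(g + 1)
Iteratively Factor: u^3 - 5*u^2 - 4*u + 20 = (u + 2)*(u^2 - 7*u + 10) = (u - 2)*(u + 2)*(u - 5)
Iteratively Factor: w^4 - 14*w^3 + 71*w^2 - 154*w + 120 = (w - 5)*(w^3 - 9*w^2 + 26*w - 24) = (w - 5)*(w - 2)*(w^2 - 7*w + 12) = (w - 5)*(w - 4)*(w - 2)*(w - 3)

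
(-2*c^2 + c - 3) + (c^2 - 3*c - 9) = -c^2 - 2*c - 12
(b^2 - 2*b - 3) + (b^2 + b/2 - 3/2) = 2*b^2 - 3*b/2 - 9/2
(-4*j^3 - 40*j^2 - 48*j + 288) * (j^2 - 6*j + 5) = -4*j^5 - 16*j^4 + 172*j^3 + 376*j^2 - 1968*j + 1440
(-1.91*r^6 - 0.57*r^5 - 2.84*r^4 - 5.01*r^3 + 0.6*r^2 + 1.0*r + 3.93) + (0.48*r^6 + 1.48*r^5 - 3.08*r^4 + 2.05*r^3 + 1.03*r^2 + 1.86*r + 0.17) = -1.43*r^6 + 0.91*r^5 - 5.92*r^4 - 2.96*r^3 + 1.63*r^2 + 2.86*r + 4.1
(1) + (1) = 2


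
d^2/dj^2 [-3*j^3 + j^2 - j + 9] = 2 - 18*j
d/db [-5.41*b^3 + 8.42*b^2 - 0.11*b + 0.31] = -16.23*b^2 + 16.84*b - 0.11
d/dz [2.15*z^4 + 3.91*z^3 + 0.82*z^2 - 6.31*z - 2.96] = 8.6*z^3 + 11.73*z^2 + 1.64*z - 6.31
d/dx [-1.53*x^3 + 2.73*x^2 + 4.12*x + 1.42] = -4.59*x^2 + 5.46*x + 4.12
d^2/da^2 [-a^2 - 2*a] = -2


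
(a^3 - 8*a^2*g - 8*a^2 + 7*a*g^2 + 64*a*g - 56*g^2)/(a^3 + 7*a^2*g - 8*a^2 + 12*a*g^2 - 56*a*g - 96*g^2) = (a^2 - 8*a*g + 7*g^2)/(a^2 + 7*a*g + 12*g^2)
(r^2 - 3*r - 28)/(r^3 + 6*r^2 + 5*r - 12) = (r - 7)/(r^2 + 2*r - 3)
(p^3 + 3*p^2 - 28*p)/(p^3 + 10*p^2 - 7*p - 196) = p/(p + 7)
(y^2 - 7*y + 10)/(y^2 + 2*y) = (y^2 - 7*y + 10)/(y*(y + 2))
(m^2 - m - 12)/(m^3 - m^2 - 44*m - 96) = (m - 4)/(m^2 - 4*m - 32)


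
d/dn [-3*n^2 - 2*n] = -6*n - 2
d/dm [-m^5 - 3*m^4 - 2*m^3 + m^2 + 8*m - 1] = -5*m^4 - 12*m^3 - 6*m^2 + 2*m + 8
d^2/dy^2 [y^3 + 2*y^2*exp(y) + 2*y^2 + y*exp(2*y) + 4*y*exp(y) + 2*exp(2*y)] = 2*y^2*exp(y) + 4*y*exp(2*y) + 12*y*exp(y) + 6*y + 12*exp(2*y) + 12*exp(y) + 4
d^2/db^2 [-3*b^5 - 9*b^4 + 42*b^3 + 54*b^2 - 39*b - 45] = -60*b^3 - 108*b^2 + 252*b + 108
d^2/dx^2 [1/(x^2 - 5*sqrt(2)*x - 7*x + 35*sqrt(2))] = 2*(-x^2 + 7*x + 5*sqrt(2)*x + (-2*x + 7 + 5*sqrt(2))^2 - 35*sqrt(2))/(x^2 - 5*sqrt(2)*x - 7*x + 35*sqrt(2))^3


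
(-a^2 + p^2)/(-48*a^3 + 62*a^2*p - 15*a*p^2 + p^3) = (a + p)/(48*a^2 - 14*a*p + p^2)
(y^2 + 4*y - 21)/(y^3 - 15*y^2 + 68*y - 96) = (y + 7)/(y^2 - 12*y + 32)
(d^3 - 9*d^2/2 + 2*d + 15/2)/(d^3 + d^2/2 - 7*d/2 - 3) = (2*d^2 - 11*d + 15)/(2*d^2 - d - 6)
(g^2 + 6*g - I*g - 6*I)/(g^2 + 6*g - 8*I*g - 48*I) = (g - I)/(g - 8*I)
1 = 1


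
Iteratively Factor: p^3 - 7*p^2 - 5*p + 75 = (p + 3)*(p^2 - 10*p + 25) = (p - 5)*(p + 3)*(p - 5)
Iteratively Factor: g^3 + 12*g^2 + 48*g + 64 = (g + 4)*(g^2 + 8*g + 16) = (g + 4)^2*(g + 4)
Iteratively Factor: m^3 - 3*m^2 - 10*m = (m - 5)*(m^2 + 2*m) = (m - 5)*(m + 2)*(m)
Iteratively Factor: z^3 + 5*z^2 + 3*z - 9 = (z - 1)*(z^2 + 6*z + 9) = (z - 1)*(z + 3)*(z + 3)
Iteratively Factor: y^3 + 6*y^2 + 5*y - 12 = (y + 4)*(y^2 + 2*y - 3) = (y + 3)*(y + 4)*(y - 1)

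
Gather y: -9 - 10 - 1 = -20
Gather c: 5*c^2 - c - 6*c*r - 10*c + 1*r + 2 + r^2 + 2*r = 5*c^2 + c*(-6*r - 11) + r^2 + 3*r + 2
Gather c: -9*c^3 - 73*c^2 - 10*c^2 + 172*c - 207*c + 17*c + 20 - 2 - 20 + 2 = -9*c^3 - 83*c^2 - 18*c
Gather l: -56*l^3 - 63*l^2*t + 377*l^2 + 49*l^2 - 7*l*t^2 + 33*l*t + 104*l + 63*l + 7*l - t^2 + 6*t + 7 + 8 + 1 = -56*l^3 + l^2*(426 - 63*t) + l*(-7*t^2 + 33*t + 174) - t^2 + 6*t + 16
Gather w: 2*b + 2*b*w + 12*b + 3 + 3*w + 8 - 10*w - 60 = 14*b + w*(2*b - 7) - 49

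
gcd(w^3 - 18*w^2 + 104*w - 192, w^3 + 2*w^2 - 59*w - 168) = w - 8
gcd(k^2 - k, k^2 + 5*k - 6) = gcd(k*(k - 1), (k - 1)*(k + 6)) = k - 1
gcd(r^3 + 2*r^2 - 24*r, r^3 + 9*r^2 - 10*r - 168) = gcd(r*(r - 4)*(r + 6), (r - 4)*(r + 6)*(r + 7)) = r^2 + 2*r - 24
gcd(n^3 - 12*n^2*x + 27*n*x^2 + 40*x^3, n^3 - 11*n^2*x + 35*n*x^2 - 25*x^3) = -n + 5*x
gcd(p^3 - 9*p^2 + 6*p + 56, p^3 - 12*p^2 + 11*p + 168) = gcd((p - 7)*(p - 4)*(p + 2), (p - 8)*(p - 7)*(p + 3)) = p - 7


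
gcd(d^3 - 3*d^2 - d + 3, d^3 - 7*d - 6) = d^2 - 2*d - 3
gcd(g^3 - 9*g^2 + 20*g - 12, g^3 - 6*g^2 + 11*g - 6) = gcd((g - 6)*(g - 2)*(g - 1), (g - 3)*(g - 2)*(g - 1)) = g^2 - 3*g + 2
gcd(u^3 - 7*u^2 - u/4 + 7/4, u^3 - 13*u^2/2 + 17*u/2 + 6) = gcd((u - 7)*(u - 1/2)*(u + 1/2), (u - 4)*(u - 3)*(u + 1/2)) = u + 1/2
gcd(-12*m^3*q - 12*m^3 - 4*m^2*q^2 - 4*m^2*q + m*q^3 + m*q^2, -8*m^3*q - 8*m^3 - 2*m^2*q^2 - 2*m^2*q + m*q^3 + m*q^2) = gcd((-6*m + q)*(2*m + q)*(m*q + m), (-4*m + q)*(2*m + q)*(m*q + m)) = 2*m^2*q + 2*m^2 + m*q^2 + m*q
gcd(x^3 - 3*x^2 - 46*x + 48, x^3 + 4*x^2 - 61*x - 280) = x - 8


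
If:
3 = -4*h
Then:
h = -3/4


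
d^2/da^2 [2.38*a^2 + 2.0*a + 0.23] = 4.76000000000000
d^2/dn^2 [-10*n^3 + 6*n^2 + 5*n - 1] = 12 - 60*n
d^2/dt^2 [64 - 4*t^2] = -8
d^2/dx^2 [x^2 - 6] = 2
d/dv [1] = 0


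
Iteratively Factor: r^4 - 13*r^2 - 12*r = (r + 1)*(r^3 - r^2 - 12*r) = (r + 1)*(r + 3)*(r^2 - 4*r) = (r - 4)*(r + 1)*(r + 3)*(r)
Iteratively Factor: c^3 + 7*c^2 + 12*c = (c + 3)*(c^2 + 4*c) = (c + 3)*(c + 4)*(c)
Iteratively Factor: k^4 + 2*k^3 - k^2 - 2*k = (k)*(k^3 + 2*k^2 - k - 2) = k*(k + 2)*(k^2 - 1) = k*(k + 1)*(k + 2)*(k - 1)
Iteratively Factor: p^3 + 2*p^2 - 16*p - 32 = (p + 4)*(p^2 - 2*p - 8) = (p - 4)*(p + 4)*(p + 2)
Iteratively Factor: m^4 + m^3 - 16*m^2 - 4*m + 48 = (m - 3)*(m^3 + 4*m^2 - 4*m - 16) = (m - 3)*(m + 2)*(m^2 + 2*m - 8) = (m - 3)*(m - 2)*(m + 2)*(m + 4)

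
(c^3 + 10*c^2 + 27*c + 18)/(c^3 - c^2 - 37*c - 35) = (c^2 + 9*c + 18)/(c^2 - 2*c - 35)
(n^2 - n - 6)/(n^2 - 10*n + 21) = (n + 2)/(n - 7)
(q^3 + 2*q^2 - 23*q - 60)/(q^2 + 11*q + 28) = (q^2 - 2*q - 15)/(q + 7)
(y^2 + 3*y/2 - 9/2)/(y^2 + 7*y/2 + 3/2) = (2*y - 3)/(2*y + 1)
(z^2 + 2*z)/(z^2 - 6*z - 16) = z/(z - 8)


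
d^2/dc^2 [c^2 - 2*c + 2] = 2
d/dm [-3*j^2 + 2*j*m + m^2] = 2*j + 2*m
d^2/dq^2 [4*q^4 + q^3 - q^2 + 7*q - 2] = 48*q^2 + 6*q - 2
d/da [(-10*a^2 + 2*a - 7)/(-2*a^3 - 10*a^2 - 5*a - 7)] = (-20*a^4 + 8*a^3 + 28*a^2 - 49)/(4*a^6 + 40*a^5 + 120*a^4 + 128*a^3 + 165*a^2 + 70*a + 49)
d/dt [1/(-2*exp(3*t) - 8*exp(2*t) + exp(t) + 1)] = (6*exp(2*t) + 16*exp(t) - 1)*exp(t)/(2*exp(3*t) + 8*exp(2*t) - exp(t) - 1)^2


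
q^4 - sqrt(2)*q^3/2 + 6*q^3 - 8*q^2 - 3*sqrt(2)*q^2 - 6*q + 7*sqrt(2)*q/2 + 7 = (q - 1)*(q + 7)*(q - sqrt(2))*(q + sqrt(2)/2)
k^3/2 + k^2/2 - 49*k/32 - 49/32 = (k/2 + 1/2)*(k - 7/4)*(k + 7/4)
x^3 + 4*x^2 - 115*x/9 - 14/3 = (x - 7/3)*(x + 1/3)*(x + 6)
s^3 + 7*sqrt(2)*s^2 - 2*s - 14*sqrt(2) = (s - sqrt(2))*(s + sqrt(2))*(s + 7*sqrt(2))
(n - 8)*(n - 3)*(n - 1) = n^3 - 12*n^2 + 35*n - 24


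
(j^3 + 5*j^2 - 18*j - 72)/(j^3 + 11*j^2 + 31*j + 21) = (j^2 + 2*j - 24)/(j^2 + 8*j + 7)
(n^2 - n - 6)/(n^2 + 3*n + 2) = (n - 3)/(n + 1)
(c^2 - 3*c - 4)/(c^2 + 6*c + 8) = (c^2 - 3*c - 4)/(c^2 + 6*c + 8)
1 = 1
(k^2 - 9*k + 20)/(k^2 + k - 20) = (k - 5)/(k + 5)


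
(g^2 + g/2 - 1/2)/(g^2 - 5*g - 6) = (g - 1/2)/(g - 6)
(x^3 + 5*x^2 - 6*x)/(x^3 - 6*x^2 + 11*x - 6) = x*(x + 6)/(x^2 - 5*x + 6)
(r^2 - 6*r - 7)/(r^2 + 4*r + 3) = (r - 7)/(r + 3)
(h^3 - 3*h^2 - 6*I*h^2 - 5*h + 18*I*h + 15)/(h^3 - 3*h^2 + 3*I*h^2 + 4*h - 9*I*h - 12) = (h - 5*I)/(h + 4*I)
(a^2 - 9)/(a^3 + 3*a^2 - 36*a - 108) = (a - 3)/(a^2 - 36)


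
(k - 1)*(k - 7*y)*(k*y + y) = k^3*y - 7*k^2*y^2 - k*y + 7*y^2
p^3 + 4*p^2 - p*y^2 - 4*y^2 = (p + 4)*(p - y)*(p + y)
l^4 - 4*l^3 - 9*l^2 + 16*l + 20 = (l - 5)*(l - 2)*(l + 1)*(l + 2)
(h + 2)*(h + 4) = h^2 + 6*h + 8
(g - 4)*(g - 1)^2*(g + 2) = g^4 - 4*g^3 - 3*g^2 + 14*g - 8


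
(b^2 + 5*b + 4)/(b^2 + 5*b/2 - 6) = 2*(b + 1)/(2*b - 3)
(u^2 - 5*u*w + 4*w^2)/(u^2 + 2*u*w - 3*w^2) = (u - 4*w)/(u + 3*w)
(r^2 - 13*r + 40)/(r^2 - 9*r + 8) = (r - 5)/(r - 1)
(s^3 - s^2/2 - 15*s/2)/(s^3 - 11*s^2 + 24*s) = (s + 5/2)/(s - 8)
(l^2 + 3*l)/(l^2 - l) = (l + 3)/(l - 1)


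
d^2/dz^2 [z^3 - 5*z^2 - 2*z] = 6*z - 10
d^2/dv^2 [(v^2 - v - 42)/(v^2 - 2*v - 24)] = 2*(v^3 - 54*v^2 + 180*v - 552)/(v^6 - 6*v^5 - 60*v^4 + 280*v^3 + 1440*v^2 - 3456*v - 13824)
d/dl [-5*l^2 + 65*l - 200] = 65 - 10*l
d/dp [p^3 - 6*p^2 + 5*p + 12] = 3*p^2 - 12*p + 5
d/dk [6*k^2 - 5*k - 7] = 12*k - 5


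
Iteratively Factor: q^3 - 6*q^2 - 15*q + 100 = (q - 5)*(q^2 - q - 20) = (q - 5)*(q + 4)*(q - 5)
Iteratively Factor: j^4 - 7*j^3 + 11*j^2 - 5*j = (j - 5)*(j^3 - 2*j^2 + j) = (j - 5)*(j - 1)*(j^2 - j) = j*(j - 5)*(j - 1)*(j - 1)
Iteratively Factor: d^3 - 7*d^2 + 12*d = (d)*(d^2 - 7*d + 12) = d*(d - 3)*(d - 4)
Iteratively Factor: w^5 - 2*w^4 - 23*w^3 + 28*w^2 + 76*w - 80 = (w - 1)*(w^4 - w^3 - 24*w^2 + 4*w + 80) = (w - 1)*(w + 2)*(w^3 - 3*w^2 - 18*w + 40) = (w - 5)*(w - 1)*(w + 2)*(w^2 + 2*w - 8) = (w - 5)*(w - 2)*(w - 1)*(w + 2)*(w + 4)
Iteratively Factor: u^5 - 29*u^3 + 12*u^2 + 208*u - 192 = (u - 1)*(u^4 + u^3 - 28*u^2 - 16*u + 192) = (u - 1)*(u + 4)*(u^3 - 3*u^2 - 16*u + 48) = (u - 1)*(u + 4)^2*(u^2 - 7*u + 12) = (u - 4)*(u - 1)*(u + 4)^2*(u - 3)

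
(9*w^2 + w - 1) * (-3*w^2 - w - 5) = -27*w^4 - 12*w^3 - 43*w^2 - 4*w + 5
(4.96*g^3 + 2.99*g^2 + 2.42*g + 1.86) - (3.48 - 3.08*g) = 4.96*g^3 + 2.99*g^2 + 5.5*g - 1.62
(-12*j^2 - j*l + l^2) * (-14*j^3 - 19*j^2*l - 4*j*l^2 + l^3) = 168*j^5 + 242*j^4*l + 53*j^3*l^2 - 27*j^2*l^3 - 5*j*l^4 + l^5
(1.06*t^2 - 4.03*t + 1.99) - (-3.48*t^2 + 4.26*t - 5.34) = 4.54*t^2 - 8.29*t + 7.33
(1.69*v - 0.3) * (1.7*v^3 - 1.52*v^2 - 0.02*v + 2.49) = 2.873*v^4 - 3.0788*v^3 + 0.4222*v^2 + 4.2141*v - 0.747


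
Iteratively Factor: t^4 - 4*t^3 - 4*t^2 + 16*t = (t - 4)*(t^3 - 4*t) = t*(t - 4)*(t^2 - 4) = t*(t - 4)*(t - 2)*(t + 2)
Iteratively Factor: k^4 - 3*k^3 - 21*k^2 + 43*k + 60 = (k - 5)*(k^3 + 2*k^2 - 11*k - 12) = (k - 5)*(k + 4)*(k^2 - 2*k - 3) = (k - 5)*(k + 1)*(k + 4)*(k - 3)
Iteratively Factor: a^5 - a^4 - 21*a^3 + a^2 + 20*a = (a + 4)*(a^4 - 5*a^3 - a^2 + 5*a) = (a - 1)*(a + 4)*(a^3 - 4*a^2 - 5*a) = (a - 5)*(a - 1)*(a + 4)*(a^2 + a) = (a - 5)*(a - 1)*(a + 1)*(a + 4)*(a)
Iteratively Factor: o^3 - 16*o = (o + 4)*(o^2 - 4*o) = (o - 4)*(o + 4)*(o)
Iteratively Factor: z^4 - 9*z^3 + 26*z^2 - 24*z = (z - 3)*(z^3 - 6*z^2 + 8*z) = z*(z - 3)*(z^2 - 6*z + 8) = z*(z - 3)*(z - 2)*(z - 4)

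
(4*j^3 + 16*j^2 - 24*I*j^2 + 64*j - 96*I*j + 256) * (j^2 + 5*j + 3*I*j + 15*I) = 4*j^5 + 36*j^4 - 12*I*j^4 + 216*j^3 - 108*I*j^3 + 1224*j^2 - 48*I*j^2 + 2720*j + 1728*I*j + 3840*I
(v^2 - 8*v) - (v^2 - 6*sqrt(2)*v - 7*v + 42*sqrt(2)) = -v + 6*sqrt(2)*v - 42*sqrt(2)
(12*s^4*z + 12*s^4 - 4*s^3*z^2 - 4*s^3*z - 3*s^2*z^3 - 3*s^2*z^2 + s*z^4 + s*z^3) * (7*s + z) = 84*s^5*z + 84*s^5 - 16*s^4*z^2 - 16*s^4*z - 25*s^3*z^3 - 25*s^3*z^2 + 4*s^2*z^4 + 4*s^2*z^3 + s*z^5 + s*z^4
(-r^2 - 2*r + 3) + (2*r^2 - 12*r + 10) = r^2 - 14*r + 13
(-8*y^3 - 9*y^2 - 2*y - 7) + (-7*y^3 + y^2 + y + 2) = -15*y^3 - 8*y^2 - y - 5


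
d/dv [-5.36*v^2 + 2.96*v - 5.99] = 2.96 - 10.72*v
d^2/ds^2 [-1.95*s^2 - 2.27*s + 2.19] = -3.90000000000000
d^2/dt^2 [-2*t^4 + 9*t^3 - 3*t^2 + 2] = -24*t^2 + 54*t - 6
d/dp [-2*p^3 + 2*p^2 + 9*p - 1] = -6*p^2 + 4*p + 9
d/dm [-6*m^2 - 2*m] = -12*m - 2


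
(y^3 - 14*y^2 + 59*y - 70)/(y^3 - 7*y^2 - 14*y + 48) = (y^2 - 12*y + 35)/(y^2 - 5*y - 24)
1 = 1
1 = 1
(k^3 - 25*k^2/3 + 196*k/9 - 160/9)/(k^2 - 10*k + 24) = (9*k^2 - 39*k + 40)/(9*(k - 6))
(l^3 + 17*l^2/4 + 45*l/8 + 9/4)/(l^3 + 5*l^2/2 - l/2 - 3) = (l + 3/4)/(l - 1)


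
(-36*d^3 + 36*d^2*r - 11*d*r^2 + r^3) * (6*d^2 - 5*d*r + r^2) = -216*d^5 + 396*d^4*r - 282*d^3*r^2 + 97*d^2*r^3 - 16*d*r^4 + r^5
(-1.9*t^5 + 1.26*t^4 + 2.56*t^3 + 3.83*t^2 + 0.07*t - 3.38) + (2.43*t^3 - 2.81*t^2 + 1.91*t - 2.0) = -1.9*t^5 + 1.26*t^4 + 4.99*t^3 + 1.02*t^2 + 1.98*t - 5.38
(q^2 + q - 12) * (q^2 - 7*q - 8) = q^4 - 6*q^3 - 27*q^2 + 76*q + 96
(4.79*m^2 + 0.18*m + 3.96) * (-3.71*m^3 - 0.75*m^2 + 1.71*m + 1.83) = -17.7709*m^5 - 4.2603*m^4 - 6.6357*m^3 + 6.1035*m^2 + 7.101*m + 7.2468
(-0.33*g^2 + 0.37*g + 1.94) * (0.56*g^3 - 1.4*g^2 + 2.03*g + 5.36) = -0.1848*g^5 + 0.6692*g^4 - 0.1015*g^3 - 3.7337*g^2 + 5.9214*g + 10.3984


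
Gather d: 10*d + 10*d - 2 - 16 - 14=20*d - 32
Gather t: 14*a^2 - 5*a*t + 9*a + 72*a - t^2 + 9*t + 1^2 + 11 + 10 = 14*a^2 + 81*a - t^2 + t*(9 - 5*a) + 22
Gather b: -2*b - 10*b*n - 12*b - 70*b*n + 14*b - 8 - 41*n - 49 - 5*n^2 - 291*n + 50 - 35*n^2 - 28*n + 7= -80*b*n - 40*n^2 - 360*n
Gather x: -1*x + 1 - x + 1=2 - 2*x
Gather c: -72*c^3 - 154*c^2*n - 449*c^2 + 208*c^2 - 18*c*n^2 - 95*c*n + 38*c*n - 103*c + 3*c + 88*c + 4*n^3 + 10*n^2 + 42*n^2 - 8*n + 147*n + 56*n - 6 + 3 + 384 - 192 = -72*c^3 + c^2*(-154*n - 241) + c*(-18*n^2 - 57*n - 12) + 4*n^3 + 52*n^2 + 195*n + 189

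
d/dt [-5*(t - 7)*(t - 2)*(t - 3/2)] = -15*t^2 + 105*t - 275/2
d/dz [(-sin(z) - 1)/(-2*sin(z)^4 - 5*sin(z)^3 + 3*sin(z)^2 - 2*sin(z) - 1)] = (-6*sin(z)^4 - 12*sin(z)^2 - 15*sin(z)/2 + 9*sin(3*z)/2 - 1)*cos(z)/(2*sin(z)^4 + 5*sin(z)^3 - 3*sin(z)^2 + 2*sin(z) + 1)^2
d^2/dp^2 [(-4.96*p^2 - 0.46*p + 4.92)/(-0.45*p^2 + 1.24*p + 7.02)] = (1.77635683940025e-15*p^4 + 5.72166*p^3 + 88.03404*p^2 + 25.191*p + 434.638608)/(0.091125*p^6 - 0.7533*p^5 - 2.18889*p^4 + 21.596336*p^3 + 34.146684*p^2 - 183.323088*p - 345.948408)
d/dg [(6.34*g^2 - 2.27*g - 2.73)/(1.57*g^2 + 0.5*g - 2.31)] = (6.7339*g^2 - 20.7186*g + 6.6087)/(2.4649*g^4 + 1.57*g^3 - 7.0034*g^2 - 2.31*g + 5.3361)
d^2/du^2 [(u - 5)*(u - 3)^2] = 6*u - 22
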